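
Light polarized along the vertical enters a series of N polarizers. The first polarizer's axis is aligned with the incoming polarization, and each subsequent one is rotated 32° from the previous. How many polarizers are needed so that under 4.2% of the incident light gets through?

N = 11

First polarizer is aligned with the polarization: full transmission.
Each further stage multiplies by cos²(32°) = 0.7192.
After N polarizers: T = 0.7192^(N−1). Require T < 0.042 ⇒ N−1 > ln(0.042)/ln(0.7192) = 9.62, so N−1 ≥ 10 and N = 11.
Check: N=11 gives T = 0.03702 < 0.042; N=10 gives T = 0.05147.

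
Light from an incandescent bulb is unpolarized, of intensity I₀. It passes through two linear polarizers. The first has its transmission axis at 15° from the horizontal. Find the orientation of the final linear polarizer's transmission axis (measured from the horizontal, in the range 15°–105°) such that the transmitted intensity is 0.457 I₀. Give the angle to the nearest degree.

Unpolarized light through the first polarizer → I₁ = ½ I₀, now polarized at 15°.
Need I₂/I₀ = 0.457, so cos²(θ − 15°) = 0.457 / 0.5 = 0.914.
θ − 15° = arccos(√0.914) = 17.1°, giving θ ≈ 15 + 17.1 = 32.1°.

θ ≈ 32°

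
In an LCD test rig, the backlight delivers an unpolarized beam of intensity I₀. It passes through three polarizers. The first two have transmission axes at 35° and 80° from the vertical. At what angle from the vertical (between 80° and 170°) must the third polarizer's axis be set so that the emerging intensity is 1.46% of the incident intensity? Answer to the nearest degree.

θ ≈ 156°

Unpolarized light through the first polarizer → I₁ = ½ I₀, now polarized at 35°.
I₂ = I₁ cos²(80° − 35°) = 0.5 I₀ · cos²(45°) = 0.25 I₀.
Need I₃/I₀ = 0.0146, so cos²(θ − 80°) = 0.0146 / 0.25 = 0.0584.
θ − 80° = arccos(√0.0584) = 76.0°, giving θ ≈ 80 + 76.0 = 156.0°.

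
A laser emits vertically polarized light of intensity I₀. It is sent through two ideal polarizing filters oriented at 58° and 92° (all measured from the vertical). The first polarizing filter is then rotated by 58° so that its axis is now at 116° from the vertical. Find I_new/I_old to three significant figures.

Before rotation:
By Malus's law, I₁ = I₀ cos²(58° − 0°) = I₀ cos²(58°) = 0.2808 I₀.
I₂ = I₁ cos²(92° − 58°) = 0.2808 I₀ · cos²(34°) = 0.193 I₀.
After rotation:
I₁ = I₀ cos²(116° − 0°) = I₀ cos²(64°) = 0.1922 I₀.
I₂ = I₁ cos²(92° − 116°) = 0.1922 I₀ · cos²(24°) = 0.1604 I₀.
Ratio = 0.1604 / 0.193 = 0.831.

I_new/I_old ≈ 0.831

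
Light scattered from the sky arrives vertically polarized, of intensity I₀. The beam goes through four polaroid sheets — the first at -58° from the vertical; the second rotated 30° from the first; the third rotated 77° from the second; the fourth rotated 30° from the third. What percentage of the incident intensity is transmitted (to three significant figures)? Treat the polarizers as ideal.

≈ 0.799%

I₁ = I₀ cos²(-58° − 0°) = I₀ cos²(58°) = 0.2808 I₀.
I₂ = I₁ cos²(30°) = 0.2808 · 0.75 I₀ = 0.2106 I₀.
I₃ = I₂ cos²(77°) = 0.2106 · 0.0506 I₀ = 0.01066 I₀.
I₄ = I₃ cos²(30°) = 0.01066 · 0.75 I₀ = 0.007993 I₀.
That is 0.7993% of the incident intensity.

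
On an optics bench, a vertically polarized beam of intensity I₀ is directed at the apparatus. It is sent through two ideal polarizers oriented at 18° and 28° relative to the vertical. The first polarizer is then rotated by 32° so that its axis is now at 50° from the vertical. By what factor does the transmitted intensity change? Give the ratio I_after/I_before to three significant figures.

I_new/I_old ≈ 0.405

Before rotation:
By Malus's law, I₁ = I₀ cos²(18° − 0°) = I₀ cos²(18°) = 0.9045 I₀.
I₂ = I₁ cos²(28° − 18°) = 0.9045 I₀ · cos²(10°) = 0.8772 I₀.
After rotation:
I₁ = I₀ cos²(50° − 0°) = I₀ cos²(50°) = 0.4132 I₀.
I₂ = I₁ cos²(28° − 50°) = 0.4132 I₀ · cos²(22°) = 0.3552 I₀.
Ratio = 0.3552 / 0.8772 = 0.4049.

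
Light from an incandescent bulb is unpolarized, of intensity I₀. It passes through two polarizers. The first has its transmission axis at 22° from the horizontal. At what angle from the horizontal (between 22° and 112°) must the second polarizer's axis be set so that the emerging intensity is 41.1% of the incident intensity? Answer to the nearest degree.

θ ≈ 47°

Unpolarized light through the first polarizer → I₁ = ½ I₀, now polarized at 22°.
Need I₂/I₀ = 0.411, so cos²(θ − 22°) = 0.411 / 0.5 = 0.822.
θ − 22° = arccos(√0.822) = 25.0°, giving θ ≈ 22 + 25.0 = 47.0°.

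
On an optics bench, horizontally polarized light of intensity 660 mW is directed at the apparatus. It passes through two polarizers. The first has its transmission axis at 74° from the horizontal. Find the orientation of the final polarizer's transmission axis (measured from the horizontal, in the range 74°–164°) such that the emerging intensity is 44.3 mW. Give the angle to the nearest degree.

θ ≈ 94°

I₁ = I₀ cos²(74° − 0°) = I₀ cos²(74°) = 0.07598 I₀.
Target fraction: 44.3 / 660 mW = 0.06712 of I₀.
Need I₂/I₀ = 0.06712, so cos²(θ − 74°) = 0.06712 / 0.07598 = 0.8835.
θ − 74° = arccos(√0.8835) = 20.0°, giving θ ≈ 74 + 20.0 = 94.0°.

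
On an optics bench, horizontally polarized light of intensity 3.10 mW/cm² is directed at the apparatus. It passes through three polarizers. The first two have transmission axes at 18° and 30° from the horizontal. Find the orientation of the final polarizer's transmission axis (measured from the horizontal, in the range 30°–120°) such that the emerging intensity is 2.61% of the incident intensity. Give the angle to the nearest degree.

θ ≈ 110°

By Malus's law, I₁ = I₀ cos²(18° − 0°) = I₀ cos²(18°) = 0.9045 I₀.
I₂ = I₁ cos²(30° − 18°) = 0.9045 I₀ · cos²(12°) = 0.8654 I₀.
Need I₃/I₀ = 0.0261, so cos²(θ − 30°) = 0.0261 / 0.8654 = 0.03016.
θ − 30° = arccos(√0.03016) = 80.0°, giving θ ≈ 30 + 80.0 = 110.0°.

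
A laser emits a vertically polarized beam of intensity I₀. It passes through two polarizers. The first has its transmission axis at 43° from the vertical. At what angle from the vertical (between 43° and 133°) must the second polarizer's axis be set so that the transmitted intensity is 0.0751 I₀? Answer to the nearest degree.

θ ≈ 111°

By Malus's law, I₁ = I₀ cos²(43° − 0°) = I₀ cos²(43°) = 0.5349 I₀.
Need I₂/I₀ = 0.0751, so cos²(θ − 43°) = 0.0751 / 0.5349 = 0.1404.
θ − 43° = arccos(√0.1404) = 68.0°, giving θ ≈ 43 + 68.0 = 111.0°.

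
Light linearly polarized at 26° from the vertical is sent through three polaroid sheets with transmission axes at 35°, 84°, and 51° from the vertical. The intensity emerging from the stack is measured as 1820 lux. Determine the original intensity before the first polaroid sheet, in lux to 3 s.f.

I₀ ≈ 6160 lux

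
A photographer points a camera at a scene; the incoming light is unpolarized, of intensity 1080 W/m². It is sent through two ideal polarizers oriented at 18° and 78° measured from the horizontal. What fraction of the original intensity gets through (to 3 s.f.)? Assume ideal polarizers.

I/I₀ ≈ 0.125

Unpolarized light through the first polarizer → I₁ = 1080 W/m²/2 = 540 W/m², polarized at 18°.
I₂ = I₁ · cos²(60°) = 540 · 0.25 = 135 W/m².
Transmitted fraction = 0.125.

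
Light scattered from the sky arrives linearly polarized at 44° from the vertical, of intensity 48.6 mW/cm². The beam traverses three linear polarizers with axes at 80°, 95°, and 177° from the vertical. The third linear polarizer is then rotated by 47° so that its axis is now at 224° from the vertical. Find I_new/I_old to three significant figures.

Before rotation:
By Malus's law, I₁ = I₀ cos²(80° − 44°) = I₀ cos²(36°) = 0.6545 I₀.
I₂ = I₁ cos²(95° − 80°) = 0.6545 I₀ · cos²(15°) = 0.6107 I₀.
I₃ = I₂ cos²(177° − 95°) = 0.6107 I₀ · cos²(82°) = 0.01183 I₀.
After rotation:
I₁ = I₀ cos²(80° − 44°) = I₀ cos²(36°) = 0.6545 I₀.
I₂ = I₁ cos²(95° − 80°) = 0.6545 I₀ · cos²(15°) = 0.6107 I₀.
Angle between axes 2 and 3: 51°. I₃ = 0.6107 I₀ · cos²(51°) = 0.2419 I₀.
Ratio = 0.2419 / 0.01183 = 20.45.

I_new/I_old ≈ 20.4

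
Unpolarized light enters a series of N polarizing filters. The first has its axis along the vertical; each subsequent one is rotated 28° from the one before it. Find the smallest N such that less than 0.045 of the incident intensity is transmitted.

N = 11

First polarizer halves the unpolarized light: factor 1/2.
Each further stage multiplies by cos²(28°) = 0.7796.
After N polarizers: T = 0.5·0.7796^(N−1). Require T < 0.045 ⇒ N−1 > ln(0.045/0.5)/ln(0.7796) = 9.67, so N−1 ≥ 10 and N = 11.
Check: N=11 gives T = 0.04146 < 0.045; N=10 gives T = 0.05319.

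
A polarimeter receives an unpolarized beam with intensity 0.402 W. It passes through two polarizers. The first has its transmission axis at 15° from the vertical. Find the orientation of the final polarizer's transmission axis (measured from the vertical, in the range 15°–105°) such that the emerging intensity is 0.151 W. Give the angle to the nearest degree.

Unpolarized light through the first polarizer → I₁ = ½ I₀, now polarized at 15°.
Target fraction: 0.151 / 0.402 W = 0.3756 of I₀.
Need I₂/I₀ = 0.3756, so cos²(θ − 15°) = 0.3756 / 0.5 = 0.7512.
θ − 15° = arccos(√0.7512) = 29.9°, giving θ ≈ 15 + 29.9 = 44.9°.

θ ≈ 45°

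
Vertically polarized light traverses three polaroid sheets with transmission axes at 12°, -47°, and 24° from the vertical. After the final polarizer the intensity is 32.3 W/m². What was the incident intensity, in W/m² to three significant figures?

I₀ ≈ 1200 W/m²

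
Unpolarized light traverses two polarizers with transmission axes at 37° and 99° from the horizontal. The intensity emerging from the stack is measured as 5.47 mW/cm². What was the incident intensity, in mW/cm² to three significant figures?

I₀ ≈ 49.6 mW/cm²

Unpolarized light through the first polarizer → I₁ = ½ I₀, now polarized at 37°.
I₂ = I₁ cos²(99° − 37°) = 0.5 I₀ · cos²(62°) = 0.1102 I₀.
So 5.47 mW/cm² = 0.1102 I₀, giving I₀ = 5.47/0.1102 = 49.64 mW/cm².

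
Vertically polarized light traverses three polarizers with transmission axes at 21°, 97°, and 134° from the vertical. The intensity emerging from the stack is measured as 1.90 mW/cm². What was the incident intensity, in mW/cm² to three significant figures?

I₁ = I₀ cos²(21° − 0°) = I₀ cos²(21°) = 0.8716 I₀.
I₂ = I₁ cos²(97° − 21°) = 0.8716 I₀ · cos²(76°) = 0.05101 I₀.
I₃ = I₂ cos²(134° − 97°) = 0.05101 I₀ · cos²(37°) = 0.03254 I₀.
So 1.90 mW/cm² = 0.03254 I₀, giving I₀ = 1.90/0.03254 = 58.4 mW/cm².

I₀ ≈ 58.4 mW/cm²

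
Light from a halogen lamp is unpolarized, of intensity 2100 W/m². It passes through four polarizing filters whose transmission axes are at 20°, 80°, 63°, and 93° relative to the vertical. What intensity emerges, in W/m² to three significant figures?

Unpolarized light through the first polarizer → I₁ = 2100 W/m²/2 = 1050 W/m², polarized at 20°.
I₂ = I₁ · cos²(60°) = 1050 · 0.25 = 262.5 W/m².
I₃ = I₂ · cos²(17°) = 262.5 · 0.9145 = 240.1 W/m².
I₄ = I₃ · cos²(30°) = 240.1 · 0.75 = 180 W/m².

I ≈ 180 W/m²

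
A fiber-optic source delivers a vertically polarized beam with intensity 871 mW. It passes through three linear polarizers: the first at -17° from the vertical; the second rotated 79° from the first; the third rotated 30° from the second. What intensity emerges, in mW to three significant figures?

I ≈ 21.8 mW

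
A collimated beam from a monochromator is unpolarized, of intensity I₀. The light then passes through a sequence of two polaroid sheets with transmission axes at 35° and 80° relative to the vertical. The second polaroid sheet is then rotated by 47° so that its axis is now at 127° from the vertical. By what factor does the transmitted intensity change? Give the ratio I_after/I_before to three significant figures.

I_new/I_old ≈ 0.00244

Before rotation:
Unpolarized light through the first polarizer → I₁ = ½ I₀, now polarized at 35°.
I₂ = I₁ cos²(80° − 35°) = 0.5 I₀ · cos²(45°) = 0.25 I₀.
After rotation:
Unpolarized light through the first polarizer → I₁ = ½ I₀, now polarized at 35°.
Angle between axes 1 and 2: 88°. I₂ = 0.5 I₀ · cos²(88°) = 0.000609 I₀.
Ratio = 0.000609 / 0.25 = 0.002436.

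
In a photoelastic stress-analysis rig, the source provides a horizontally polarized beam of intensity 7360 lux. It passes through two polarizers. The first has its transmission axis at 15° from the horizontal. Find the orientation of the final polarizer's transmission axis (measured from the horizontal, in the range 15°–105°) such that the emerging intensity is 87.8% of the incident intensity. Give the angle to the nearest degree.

θ ≈ 29°

By Malus's law, I₁ = I₀ cos²(15° − 0°) = I₀ cos²(15°) = 0.933 I₀.
Need I₂/I₀ = 0.878, so cos²(θ − 15°) = 0.878 / 0.933 = 0.941.
θ − 15° = arccos(√0.941) = 14.1°, giving θ ≈ 15 + 14.1 = 29.1°.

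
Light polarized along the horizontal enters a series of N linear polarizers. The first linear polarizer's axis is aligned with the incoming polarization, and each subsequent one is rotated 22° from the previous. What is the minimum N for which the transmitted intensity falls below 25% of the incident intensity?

N = 11

First polarizer is aligned with the polarization: full transmission.
Each further stage multiplies by cos²(22°) = 0.8597.
After N polarizers: T = 0.8597^(N−1). Require T < 0.25 ⇒ N−1 > ln(0.25)/ln(0.8597) = 9.17, so N−1 ≥ 10 and N = 11.
Check: N=11 gives T = 0.2205 < 0.25; N=10 gives T = 0.2564.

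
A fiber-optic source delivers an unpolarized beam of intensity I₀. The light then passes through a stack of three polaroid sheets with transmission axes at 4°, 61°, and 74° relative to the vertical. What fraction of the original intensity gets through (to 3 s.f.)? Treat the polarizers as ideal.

Unpolarized light through the first polarizer → I₁ = ½ I₀, now polarized at 4°.
I₂ = I₁ cos²(61° − 4°) = 0.5 I₀ · cos²(57°) = 0.1483 I₀.
I₃ = I₂ cos²(74° − 61°) = 0.1483 I₀ · cos²(13°) = 0.1408 I₀.
Transmitted fraction = 0.1408.

≈ 0.141 I₀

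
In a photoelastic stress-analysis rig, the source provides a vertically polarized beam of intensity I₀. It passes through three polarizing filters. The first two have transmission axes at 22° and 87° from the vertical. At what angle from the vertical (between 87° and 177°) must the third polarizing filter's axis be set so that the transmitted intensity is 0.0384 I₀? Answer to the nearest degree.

θ ≈ 147°

I₁ = I₀ cos²(22° − 0°) = I₀ cos²(22°) = 0.8597 I₀.
I₂ = I₁ cos²(87° − 22°) = 0.8597 I₀ · cos²(65°) = 0.1535 I₀.
Need I₃/I₀ = 0.0384, so cos²(θ − 87°) = 0.0384 / 0.1535 = 0.2501.
θ − 87° = arccos(√0.2501) = 60.0°, giving θ ≈ 87 + 60.0 = 147.0°.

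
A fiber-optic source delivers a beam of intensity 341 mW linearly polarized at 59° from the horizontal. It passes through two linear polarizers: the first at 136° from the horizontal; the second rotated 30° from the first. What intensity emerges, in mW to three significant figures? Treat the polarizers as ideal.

By Malus's law, I₁ = 341 mW · cos²(77°) = 17.26 mW.
I₂ = I₁ · cos²(30°) = 17.26 · 0.75 = 12.94 mW.

I ≈ 12.9 mW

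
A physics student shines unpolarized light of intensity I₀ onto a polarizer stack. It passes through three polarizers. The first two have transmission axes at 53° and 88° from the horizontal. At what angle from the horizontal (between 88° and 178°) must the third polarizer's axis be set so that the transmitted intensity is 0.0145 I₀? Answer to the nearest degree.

θ ≈ 166°

Unpolarized light through the first polarizer → I₁ = ½ I₀, now polarized at 53°.
I₂ = I₁ cos²(88° − 53°) = 0.5 I₀ · cos²(35°) = 0.3355 I₀.
Need I₃/I₀ = 0.0145, so cos²(θ − 88°) = 0.0145 / 0.3355 = 0.04322.
θ − 88° = arccos(√0.04322) = 78.0°, giving θ ≈ 88 + 78.0 = 166.0°.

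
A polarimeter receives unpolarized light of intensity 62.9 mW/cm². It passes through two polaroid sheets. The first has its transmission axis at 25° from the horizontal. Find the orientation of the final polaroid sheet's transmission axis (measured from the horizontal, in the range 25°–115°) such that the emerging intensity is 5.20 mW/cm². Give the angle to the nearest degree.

Unpolarized light through the first polarizer → I₁ = ½ I₀, now polarized at 25°.
Target fraction: 5.20 / 62.9 mW/cm² = 0.08267 of I₀.
Need I₂/I₀ = 0.08267, so cos²(θ − 25°) = 0.08267 / 0.5 = 0.1653.
θ − 25° = arccos(√0.1653) = 66.0°, giving θ ≈ 25 + 66.0 = 91.0°.

θ ≈ 91°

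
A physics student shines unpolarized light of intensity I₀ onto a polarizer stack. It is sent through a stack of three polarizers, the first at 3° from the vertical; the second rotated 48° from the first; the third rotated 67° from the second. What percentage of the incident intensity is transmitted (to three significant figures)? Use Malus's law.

Unpolarized light through the first polarizer → I₁ = ½ I₀, now polarized at 3°.
I₂ = I₁ cos²(48°) = 0.5 · 0.4477 I₀ = 0.2239 I₀.
I₃ = I₂ cos²(67°) = 0.2239 · 0.1527 I₀ = 0.03418 I₀.
That is 3.418% of the incident intensity.

≈ 3.42%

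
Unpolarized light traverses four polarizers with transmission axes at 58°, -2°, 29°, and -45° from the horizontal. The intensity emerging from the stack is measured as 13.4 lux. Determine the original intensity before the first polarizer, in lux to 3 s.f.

I₀ ≈ 1920 lux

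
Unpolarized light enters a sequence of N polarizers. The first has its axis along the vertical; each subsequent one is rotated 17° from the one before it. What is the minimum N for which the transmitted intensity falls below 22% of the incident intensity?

N = 11

First polarizer halves the unpolarized light: factor 1/2.
Each further stage multiplies by cos²(17°) = 0.9145.
After N polarizers: T = 0.5·0.9145^(N−1). Require T < 0.22 ⇒ N−1 > ln(0.22/0.5)/ln(0.9145) = 9.19, so N−1 ≥ 10 and N = 11.
Check: N=11 gives T = 0.2046 < 0.22; N=10 gives T = 0.2237.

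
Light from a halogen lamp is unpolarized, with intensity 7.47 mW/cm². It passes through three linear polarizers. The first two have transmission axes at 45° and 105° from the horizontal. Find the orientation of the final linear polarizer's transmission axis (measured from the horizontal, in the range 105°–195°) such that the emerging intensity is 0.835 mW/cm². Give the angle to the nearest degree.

Unpolarized light through the first polarizer → I₁ = ½ I₀, now polarized at 45°.
I₂ = I₁ cos²(105° − 45°) = 0.5 I₀ · cos²(60°) = 0.125 I₀.
Target fraction: 0.835 / 7.47 mW/cm² = 0.1118 of I₀.
Need I₃/I₀ = 0.1118, so cos²(θ − 105°) = 0.1118 / 0.125 = 0.8942.
θ − 105° = arccos(√0.8942) = 19.0°, giving θ ≈ 105 + 19.0 = 124.0°.

θ ≈ 124°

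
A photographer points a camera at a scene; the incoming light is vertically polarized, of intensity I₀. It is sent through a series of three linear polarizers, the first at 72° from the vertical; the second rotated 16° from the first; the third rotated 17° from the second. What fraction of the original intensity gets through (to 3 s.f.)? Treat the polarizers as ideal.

≈ 0.0807 I₀

I₁ = I₀ cos²(72° − 0°) = I₀ cos²(72°) = 0.09549 I₀.
I₂ = I₁ cos²(16°) = 0.09549 · 0.924 I₀ = 0.08824 I₀.
I₃ = I₂ cos²(17°) = 0.08824 · 0.9145 I₀ = 0.08069 I₀.
Transmitted fraction = 0.08069.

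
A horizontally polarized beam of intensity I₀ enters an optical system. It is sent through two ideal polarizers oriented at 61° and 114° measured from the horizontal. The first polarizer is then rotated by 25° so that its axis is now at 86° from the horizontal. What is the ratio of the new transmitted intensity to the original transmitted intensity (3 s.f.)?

I_new/I_old ≈ 0.0446

Before rotation:
I₁ = I₀ cos²(61° − 0°) = I₀ cos²(61°) = 0.235 I₀.
I₂ = I₁ cos²(114° − 61°) = 0.235 I₀ · cos²(53°) = 0.08513 I₀.
After rotation:
I₁ = I₀ cos²(86° − 0°) = I₀ cos²(86°) = 0.004866 I₀.
I₂ = I₁ cos²(114° − 86°) = 0.004866 I₀ · cos²(28°) = 0.003793 I₀.
Ratio = 0.003793 / 0.08513 = 0.04456.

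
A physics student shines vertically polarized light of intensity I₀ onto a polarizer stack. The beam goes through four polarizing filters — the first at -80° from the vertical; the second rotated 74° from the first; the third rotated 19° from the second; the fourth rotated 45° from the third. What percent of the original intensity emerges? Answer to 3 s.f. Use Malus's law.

≈ 0.102%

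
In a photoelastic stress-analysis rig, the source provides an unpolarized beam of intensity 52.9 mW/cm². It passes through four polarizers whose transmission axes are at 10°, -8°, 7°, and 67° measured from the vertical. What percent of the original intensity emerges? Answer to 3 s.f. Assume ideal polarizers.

Unpolarized light through the first polarizer → I₁ = 52.9 mW/cm²/2 = 26.45 mW/cm², polarized at 10°.
I₂ = I₁ · cos²(18°) = 26.45 · 0.9045 = 23.92 mW/cm².
I₃ = I₂ · cos²(15°) = 23.92 · 0.933 = 22.32 mW/cm².
I₄ = I₃ · cos²(60°) = 22.32 · 0.25 = 5.58 mW/cm².
That is 10.55% of the incident intensity.

≈ 10.5%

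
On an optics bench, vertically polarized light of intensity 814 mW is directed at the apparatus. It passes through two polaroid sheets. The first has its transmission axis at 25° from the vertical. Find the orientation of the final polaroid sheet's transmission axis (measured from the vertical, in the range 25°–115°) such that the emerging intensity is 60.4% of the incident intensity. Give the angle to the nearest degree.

I₁ = I₀ cos²(25° − 0°) = I₀ cos²(25°) = 0.8214 I₀.
Need I₂/I₀ = 0.604, so cos²(θ − 25°) = 0.604 / 0.8214 = 0.7353.
θ − 25° = arccos(√0.7353) = 31.0°, giving θ ≈ 25 + 31.0 = 56.0°.

θ ≈ 56°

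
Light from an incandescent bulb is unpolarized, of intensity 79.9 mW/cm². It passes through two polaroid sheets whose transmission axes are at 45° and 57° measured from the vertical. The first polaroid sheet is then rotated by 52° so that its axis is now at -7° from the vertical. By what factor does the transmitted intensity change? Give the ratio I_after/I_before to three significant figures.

I_new/I_old ≈ 0.201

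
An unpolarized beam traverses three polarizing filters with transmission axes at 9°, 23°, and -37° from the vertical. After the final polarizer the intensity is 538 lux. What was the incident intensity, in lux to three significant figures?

Unpolarized light through the first polarizer → I₁ = ½ I₀, now polarized at 9°.
I₂ = I₁ cos²(23° − 9°) = 0.5 I₀ · cos²(14°) = 0.4707 I₀.
I₃ = I₂ cos²(-37° − 23°) = 0.4707 I₀ · cos²(60°) = 0.1177 I₀.
So 538 lux = 0.1177 I₀, giving I₀ = 538/0.1177 = 4572 lux.

I₀ ≈ 4570 lux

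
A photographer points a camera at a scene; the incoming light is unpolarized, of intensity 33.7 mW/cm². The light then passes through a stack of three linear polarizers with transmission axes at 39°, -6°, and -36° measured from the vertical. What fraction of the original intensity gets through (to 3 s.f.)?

Unpolarized light through the first polarizer → I₁ = 33.7 mW/cm²/2 = 16.85 mW/cm², polarized at 39°.
I₂ = I₁ · cos²(45°) = 16.85 · 0.5 = 8.425 mW/cm².
I₃ = I₂ · cos²(30°) = 8.425 · 0.75 = 6.319 mW/cm².
Transmitted fraction = 0.1875.

I/I₀ ≈ 0.188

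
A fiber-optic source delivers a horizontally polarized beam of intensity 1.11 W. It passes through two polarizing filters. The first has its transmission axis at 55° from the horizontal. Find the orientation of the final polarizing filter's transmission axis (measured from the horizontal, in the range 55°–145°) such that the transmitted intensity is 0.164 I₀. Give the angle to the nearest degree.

I₁ = I₀ cos²(55° − 0°) = I₀ cos²(55°) = 0.329 I₀.
Need I₂/I₀ = 0.164, so cos²(θ − 55°) = 0.164 / 0.329 = 0.4985.
θ − 55° = arccos(√0.4985) = 45.1°, giving θ ≈ 55 + 45.1 = 100.1°.

θ ≈ 100°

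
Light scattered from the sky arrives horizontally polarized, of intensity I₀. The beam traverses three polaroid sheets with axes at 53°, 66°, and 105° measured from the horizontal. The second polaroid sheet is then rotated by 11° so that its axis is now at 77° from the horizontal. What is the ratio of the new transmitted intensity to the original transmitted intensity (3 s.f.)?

I_new/I_old ≈ 1.13

Before rotation:
By Malus's law, I₁ = I₀ cos²(53° − 0°) = I₀ cos²(53°) = 0.3622 I₀.
I₂ = I₁ cos²(66° − 53°) = 0.3622 I₀ · cos²(13°) = 0.3439 I₀.
I₃ = I₂ cos²(105° − 66°) = 0.3439 I₀ · cos²(39°) = 0.2077 I₀.
After rotation:
I₁ = I₀ cos²(53° − 0°) = I₀ cos²(53°) = 0.3622 I₀.
I₂ = I₁ cos²(77° − 53°) = 0.3622 I₀ · cos²(24°) = 0.3023 I₀.
I₃ = I₂ cos²(105° − 77°) = 0.3023 I₀ · cos²(28°) = 0.2356 I₀.
Ratio = 0.2356 / 0.2077 = 1.135.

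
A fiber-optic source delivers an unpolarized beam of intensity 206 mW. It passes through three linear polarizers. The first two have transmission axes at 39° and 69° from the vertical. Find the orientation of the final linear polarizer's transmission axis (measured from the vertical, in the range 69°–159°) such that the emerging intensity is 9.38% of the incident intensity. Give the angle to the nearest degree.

θ ≈ 129°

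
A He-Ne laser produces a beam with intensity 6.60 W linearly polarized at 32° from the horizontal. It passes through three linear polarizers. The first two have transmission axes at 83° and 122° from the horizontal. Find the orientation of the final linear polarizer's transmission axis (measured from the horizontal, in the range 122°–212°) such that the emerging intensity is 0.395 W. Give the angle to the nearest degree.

I₁ = I₀ cos²(83° − 32°) = I₀ cos²(51°) = 0.396 I₀.
I₂ = I₁ cos²(122° − 83°) = 0.396 I₀ · cos²(39°) = 0.2392 I₀.
Target fraction: 0.395 / 6.60 W = 0.05985 of I₀.
Need I₃/I₀ = 0.05985, so cos²(θ − 122°) = 0.05985 / 0.2392 = 0.2502.
θ − 122° = arccos(√0.2502) = 60.0°, giving θ ≈ 122 + 60.0 = 182.0°.

θ ≈ 182°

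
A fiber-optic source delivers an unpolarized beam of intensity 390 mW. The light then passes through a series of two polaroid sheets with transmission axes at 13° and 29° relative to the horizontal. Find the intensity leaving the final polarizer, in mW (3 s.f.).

Unpolarized light through the first polarizer → I₁ = 390 mW/2 = 195 mW, polarized at 13°.
I₂ = I₁ · cos²(16°) = 195 · 0.924 = 180.2 mW.

I ≈ 180 mW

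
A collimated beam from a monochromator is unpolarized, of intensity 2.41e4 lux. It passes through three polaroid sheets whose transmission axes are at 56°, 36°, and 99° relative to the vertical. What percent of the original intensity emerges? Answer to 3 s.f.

Unpolarized light through the first polarizer → I₁ = 2.41e4 lux/2 = 1.205e+04 lux, polarized at 56°.
I₂ = I₁ · cos²(20°) = 1.205e+04 · 0.883 = 1.064e+04 lux.
I₃ = I₂ · cos²(63°) = 1.064e+04 · 0.2061 = 2193 lux.
That is 9.1% of the incident intensity.

≈ 9.10%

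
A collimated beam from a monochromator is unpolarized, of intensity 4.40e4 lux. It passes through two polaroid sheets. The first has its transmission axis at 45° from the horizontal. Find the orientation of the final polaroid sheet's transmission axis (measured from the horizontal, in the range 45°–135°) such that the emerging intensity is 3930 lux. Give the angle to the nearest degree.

Unpolarized light through the first polarizer → I₁ = ½ I₀, now polarized at 45°.
Target fraction: 3930 / 4.40e4 lux = 0.08932 of I₀.
Need I₂/I₀ = 0.08932, so cos²(θ − 45°) = 0.08932 / 0.5 = 0.1786.
θ − 45° = arccos(√0.1786) = 65.0°, giving θ ≈ 45 + 65.0 = 110.0°.

θ ≈ 110°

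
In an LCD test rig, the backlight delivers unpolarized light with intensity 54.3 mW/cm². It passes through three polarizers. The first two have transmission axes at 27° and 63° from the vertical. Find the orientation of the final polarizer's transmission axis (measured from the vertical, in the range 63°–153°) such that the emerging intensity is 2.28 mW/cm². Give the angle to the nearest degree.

θ ≈ 132°

Unpolarized light through the first polarizer → I₁ = ½ I₀, now polarized at 27°.
I₂ = I₁ cos²(63° − 27°) = 0.5 I₀ · cos²(36°) = 0.3273 I₀.
Target fraction: 2.28 / 54.3 mW/cm² = 0.04199 of I₀.
Need I₃/I₀ = 0.04199, so cos²(θ − 63°) = 0.04199 / 0.3273 = 0.1283.
θ − 63° = arccos(√0.1283) = 69.0°, giving θ ≈ 63 + 69.0 = 132.0°.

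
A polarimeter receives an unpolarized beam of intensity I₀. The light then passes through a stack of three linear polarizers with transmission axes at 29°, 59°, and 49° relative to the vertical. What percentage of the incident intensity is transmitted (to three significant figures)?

Unpolarized light through the first polarizer → I₁ = ½ I₀, now polarized at 29°.
I₂ = I₁ cos²(59° − 29°) = 0.5 I₀ · cos²(30°) = 0.375 I₀.
I₃ = I₂ cos²(49° − 59°) = 0.375 I₀ · cos²(10°) = 0.3637 I₀.
That is 36.37% of the incident intensity.

≈ 36.4%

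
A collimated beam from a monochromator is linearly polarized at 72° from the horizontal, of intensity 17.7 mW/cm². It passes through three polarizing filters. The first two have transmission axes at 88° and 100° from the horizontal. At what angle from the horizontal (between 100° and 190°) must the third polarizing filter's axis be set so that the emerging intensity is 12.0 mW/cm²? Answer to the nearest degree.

θ ≈ 129°

By Malus's law, I₁ = I₀ cos²(88° − 72°) = I₀ cos²(16°) = 0.924 I₀.
I₂ = I₁ cos²(100° − 88°) = 0.924 I₀ · cos²(12°) = 0.8841 I₀.
Target fraction: 12.0 / 17.7 mW/cm² = 0.678 of I₀.
Need I₃/I₀ = 0.678, so cos²(θ − 100°) = 0.678 / 0.8841 = 0.7669.
θ − 100° = arccos(√0.7669) = 28.9°, giving θ ≈ 100 + 28.9 = 128.9°.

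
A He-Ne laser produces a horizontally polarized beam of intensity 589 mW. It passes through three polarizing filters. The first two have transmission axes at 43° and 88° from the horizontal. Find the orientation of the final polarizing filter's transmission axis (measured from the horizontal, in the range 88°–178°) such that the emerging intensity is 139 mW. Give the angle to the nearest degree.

θ ≈ 108°

I₁ = I₀ cos²(43° − 0°) = I₀ cos²(43°) = 0.5349 I₀.
I₂ = I₁ cos²(88° − 43°) = 0.5349 I₀ · cos²(45°) = 0.2674 I₀.
Target fraction: 139 / 589 mW = 0.236 of I₀.
Need I₃/I₀ = 0.236, so cos²(θ − 88°) = 0.236 / 0.2674 = 0.8824.
θ − 88° = arccos(√0.8824) = 20.1°, giving θ ≈ 88 + 20.1 = 108.1°.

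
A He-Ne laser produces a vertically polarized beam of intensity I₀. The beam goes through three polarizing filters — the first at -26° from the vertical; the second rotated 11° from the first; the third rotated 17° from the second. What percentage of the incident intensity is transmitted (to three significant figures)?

I₁ = I₀ cos²(-26° − 0°) = I₀ cos²(26°) = 0.8078 I₀.
I₂ = I₁ cos²(11°) = 0.8078 · 0.9636 I₀ = 0.7784 I₀.
I₃ = I₂ cos²(17°) = 0.7784 · 0.9145 I₀ = 0.7119 I₀.
That is 71.19% of the incident intensity.

≈ 71.2%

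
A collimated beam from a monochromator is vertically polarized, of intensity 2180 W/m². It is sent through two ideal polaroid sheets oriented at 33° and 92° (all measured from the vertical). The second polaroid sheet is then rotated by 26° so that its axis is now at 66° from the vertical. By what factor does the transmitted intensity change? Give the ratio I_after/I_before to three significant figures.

Before rotation:
By Malus's law, I₁ = I₀ cos²(33° − 0°) = I₀ cos²(33°) = 0.7034 I₀.
I₂ = I₁ cos²(92° − 33°) = 0.7034 I₀ · cos²(59°) = 0.1866 I₀.
After rotation:
I₁ = I₀ cos²(33° − 0°) = I₀ cos²(33°) = 0.7034 I₀.
I₂ = I₁ cos²(66° − 33°) = 0.7034 I₀ · cos²(33°) = 0.4947 I₀.
Ratio = 0.4947 / 0.1866 = 2.652.

I_new/I_old ≈ 2.65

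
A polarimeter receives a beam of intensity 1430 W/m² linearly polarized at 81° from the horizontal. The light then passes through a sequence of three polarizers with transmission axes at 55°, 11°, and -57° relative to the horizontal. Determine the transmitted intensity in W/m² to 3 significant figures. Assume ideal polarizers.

I ≈ 83.9 W/m²

By Malus's law, I₁ = 1430 W/m² · cos²(26°) = 1155 W/m².
I₂ = I₁ · cos²(44°) = 1155 · 0.5174 = 597.8 W/m².
I₃ = I₂ · cos²(68°) = 597.8 · 0.1403 = 83.88 W/m².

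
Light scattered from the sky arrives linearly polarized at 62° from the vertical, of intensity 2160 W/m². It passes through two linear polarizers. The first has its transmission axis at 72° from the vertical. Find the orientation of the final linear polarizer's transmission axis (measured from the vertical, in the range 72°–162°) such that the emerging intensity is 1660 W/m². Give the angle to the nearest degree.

I₁ = I₀ cos²(72° − 62°) = I₀ cos²(10°) = 0.9698 I₀.
Target fraction: 1660 / 2160 W/m² = 0.7685 of I₀.
Need I₂/I₀ = 0.7685, so cos²(θ − 72°) = 0.7685 / 0.9698 = 0.7924.
θ − 72° = arccos(√0.7924) = 27.1°, giving θ ≈ 72 + 27.1 = 99.1°.

θ ≈ 99°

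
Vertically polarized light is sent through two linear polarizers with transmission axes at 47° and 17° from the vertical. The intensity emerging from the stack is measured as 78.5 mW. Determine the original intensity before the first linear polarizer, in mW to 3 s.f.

I₁ = I₀ cos²(47° − 0°) = I₀ cos²(47°) = 0.4651 I₀.
I₂ = I₁ cos²(17° − 47°) = 0.4651 I₀ · cos²(30°) = 0.3488 I₀.
So 78.5 mW = 0.3488 I₀, giving I₀ = 78.5/0.3488 = 225 mW.

I₀ ≈ 225 mW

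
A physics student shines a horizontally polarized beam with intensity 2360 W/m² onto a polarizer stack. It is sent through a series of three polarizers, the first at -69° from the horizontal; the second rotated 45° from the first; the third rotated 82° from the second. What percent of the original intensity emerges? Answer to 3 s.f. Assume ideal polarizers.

I₁ = 2360 W/m² · cos²(69°) = 303.1 W/m².
I₂ = I₁ · cos²(45°) = 303.1 · 0.5 = 151.5 W/m².
I₃ = I₂ · cos²(82°) = 151.5 · 0.01937 = 2.935 W/m².
That is 0.1244% of the incident intensity.

≈ 0.124%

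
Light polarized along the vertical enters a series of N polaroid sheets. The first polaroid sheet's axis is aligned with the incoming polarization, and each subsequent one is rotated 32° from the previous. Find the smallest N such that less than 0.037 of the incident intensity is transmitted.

N = 12

First polarizer is aligned with the polarization: full transmission.
Each further stage multiplies by cos²(32°) = 0.7192.
After N polarizers: T = 0.7192^(N−1). Require T < 0.037 ⇒ N−1 > ln(0.037)/ln(0.7192) = 10.00, so N−1 ≥ 11 and N = 12.
Check: N=12 gives T = 0.02662 < 0.037; N=11 gives T = 0.03702.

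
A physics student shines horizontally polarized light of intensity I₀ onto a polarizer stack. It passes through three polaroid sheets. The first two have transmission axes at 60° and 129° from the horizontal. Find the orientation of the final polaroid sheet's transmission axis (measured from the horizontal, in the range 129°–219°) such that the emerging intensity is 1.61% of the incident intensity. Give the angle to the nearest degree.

θ ≈ 174°

I₁ = I₀ cos²(60° − 0°) = I₀ cos²(60°) = 0.25 I₀.
I₂ = I₁ cos²(129° − 60°) = 0.25 I₀ · cos²(69°) = 0.03211 I₀.
Need I₃/I₀ = 0.0161, so cos²(θ − 129°) = 0.0161 / 0.03211 = 0.5014.
θ − 129° = arccos(√0.5014) = 44.9°, giving θ ≈ 129 + 44.9 = 173.9°.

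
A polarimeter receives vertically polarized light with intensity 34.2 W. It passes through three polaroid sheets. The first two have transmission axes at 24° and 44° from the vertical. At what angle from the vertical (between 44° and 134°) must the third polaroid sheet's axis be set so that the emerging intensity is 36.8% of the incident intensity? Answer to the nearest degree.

θ ≈ 89°

I₁ = I₀ cos²(24° − 0°) = I₀ cos²(24°) = 0.8346 I₀.
I₂ = I₁ cos²(44° − 24°) = 0.8346 I₀ · cos²(20°) = 0.7369 I₀.
Need I₃/I₀ = 0.368, so cos²(θ − 44°) = 0.368 / 0.7369 = 0.4994.
θ − 44° = arccos(√0.4994) = 45.0°, giving θ ≈ 44 + 45.0 = 89.0°.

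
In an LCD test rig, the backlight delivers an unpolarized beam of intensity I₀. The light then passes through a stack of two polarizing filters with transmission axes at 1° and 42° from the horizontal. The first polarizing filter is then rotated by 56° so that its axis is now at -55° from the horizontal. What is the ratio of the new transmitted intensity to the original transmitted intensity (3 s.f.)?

I_new/I_old ≈ 0.0261

Before rotation:
Unpolarized light through the first polarizer → I₁ = ½ I₀, now polarized at 1°.
I₂ = I₁ cos²(42° − 1°) = 0.5 I₀ · cos²(41°) = 0.2848 I₀.
After rotation:
Unpolarized light through the first polarizer → I₁ = ½ I₀, now polarized at -55°.
Angle between axes 1 and 2: 83°. I₂ = 0.5 I₀ · cos²(83°) = 0.007426 I₀.
Ratio = 0.007426 / 0.2848 = 0.02608.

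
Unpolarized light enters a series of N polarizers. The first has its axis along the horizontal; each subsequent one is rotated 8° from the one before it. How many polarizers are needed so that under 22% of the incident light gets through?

First polarizer halves the unpolarized light: factor 1/2.
Each further stage multiplies by cos²(8°) = 0.9806.
After N polarizers: T = 0.5·0.9806^(N−1). Require T < 0.22 ⇒ N−1 > ln(0.22/0.5)/ln(0.9806) = 41.97, so N−1 ≥ 42 and N = 43.
Check: N=43 gives T = 0.2199 < 0.22; N=42 gives T = 0.2242.

N = 43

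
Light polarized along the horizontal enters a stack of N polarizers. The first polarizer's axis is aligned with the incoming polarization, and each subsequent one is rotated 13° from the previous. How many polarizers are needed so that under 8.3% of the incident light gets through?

N = 49

First polarizer is aligned with the polarization: full transmission.
Each further stage multiplies by cos²(13°) = 0.9494.
After N polarizers: T = 0.9494^(N−1). Require T < 0.083 ⇒ N−1 > ln(0.083)/ln(0.9494) = 47.93, so N−1 ≥ 48 and N = 49.
Check: N=49 gives T = 0.0827 < 0.083; N=48 gives T = 0.08711.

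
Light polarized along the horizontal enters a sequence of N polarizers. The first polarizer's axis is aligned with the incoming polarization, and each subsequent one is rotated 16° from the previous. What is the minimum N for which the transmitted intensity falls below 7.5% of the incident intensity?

N = 34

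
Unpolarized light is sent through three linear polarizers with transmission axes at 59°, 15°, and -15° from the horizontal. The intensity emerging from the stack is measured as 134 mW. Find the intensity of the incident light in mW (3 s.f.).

I₀ ≈ 691 mW

Unpolarized light through the first polarizer → I₁ = ½ I₀, now polarized at 59°.
I₂ = I₁ cos²(15° − 59°) = 0.5 I₀ · cos²(44°) = 0.2587 I₀.
I₃ = I₂ cos²(-15° − 15°) = 0.2587 I₀ · cos²(30°) = 0.194 I₀.
So 134 mW = 0.194 I₀, giving I₀ = 134/0.194 = 690.6 mW.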